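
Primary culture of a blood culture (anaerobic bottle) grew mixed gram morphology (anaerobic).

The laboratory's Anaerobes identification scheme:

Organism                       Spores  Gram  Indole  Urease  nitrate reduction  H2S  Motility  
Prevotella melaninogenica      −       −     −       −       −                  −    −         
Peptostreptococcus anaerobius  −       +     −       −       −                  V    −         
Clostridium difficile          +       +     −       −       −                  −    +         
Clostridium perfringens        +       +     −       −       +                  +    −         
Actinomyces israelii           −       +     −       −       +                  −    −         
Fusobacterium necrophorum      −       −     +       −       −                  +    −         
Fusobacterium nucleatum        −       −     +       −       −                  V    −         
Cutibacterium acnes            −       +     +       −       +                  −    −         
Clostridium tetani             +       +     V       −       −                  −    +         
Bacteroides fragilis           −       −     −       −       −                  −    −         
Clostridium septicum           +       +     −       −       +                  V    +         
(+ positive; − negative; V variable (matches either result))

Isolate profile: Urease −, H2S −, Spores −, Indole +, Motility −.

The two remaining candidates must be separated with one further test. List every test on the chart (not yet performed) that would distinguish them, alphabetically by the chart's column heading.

Urease −: all 11 remaining candidates are consistent.
Motility −: excludes Clostridium difficile, Clostridium tetani, Clostridium septicum — 8 left.
Indole +: excludes 5 organisms — 3 left.
Spores −: all 3 remaining candidates are consistent.
H2S −: excludes Fusobacterium necrophorum — 2 left.
Two candidates remain: Cutibacterium acnes and Fusobacterium nucleatum.
  Gram: Cutibacterium acnes +, Fusobacterium nucleatum − — discriminates.
  nitrate reduction: Cutibacterium acnes +, Fusobacterium nucleatum − — discriminates.

Gram, nitrate reduction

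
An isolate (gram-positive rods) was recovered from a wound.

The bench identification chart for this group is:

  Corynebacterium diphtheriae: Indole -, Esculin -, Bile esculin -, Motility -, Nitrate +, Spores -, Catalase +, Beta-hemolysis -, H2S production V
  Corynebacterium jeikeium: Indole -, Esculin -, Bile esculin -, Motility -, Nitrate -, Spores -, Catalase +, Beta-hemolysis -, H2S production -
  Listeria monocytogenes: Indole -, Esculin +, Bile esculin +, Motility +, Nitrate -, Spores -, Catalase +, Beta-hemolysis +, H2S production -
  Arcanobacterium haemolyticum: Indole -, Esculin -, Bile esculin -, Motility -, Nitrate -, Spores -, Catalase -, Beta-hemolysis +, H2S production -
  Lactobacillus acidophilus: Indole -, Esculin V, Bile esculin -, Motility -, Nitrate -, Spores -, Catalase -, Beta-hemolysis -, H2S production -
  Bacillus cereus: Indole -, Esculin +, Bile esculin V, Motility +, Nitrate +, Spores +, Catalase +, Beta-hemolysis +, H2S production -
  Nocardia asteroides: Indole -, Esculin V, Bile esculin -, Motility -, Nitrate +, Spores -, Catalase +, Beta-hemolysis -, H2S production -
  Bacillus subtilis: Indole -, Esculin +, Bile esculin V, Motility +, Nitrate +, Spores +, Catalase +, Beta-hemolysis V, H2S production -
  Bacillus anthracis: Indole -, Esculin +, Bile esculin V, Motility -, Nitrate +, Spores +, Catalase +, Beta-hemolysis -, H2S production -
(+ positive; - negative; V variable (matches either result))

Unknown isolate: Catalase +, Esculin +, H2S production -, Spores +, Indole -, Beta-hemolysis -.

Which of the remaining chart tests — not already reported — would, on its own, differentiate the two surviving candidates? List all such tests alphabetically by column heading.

Motility

Esculin +: excludes Corynebacterium diphtheriae, Corynebacterium jeikeium, Arcanobacterium haemolyticum — 6 left.
Indole -: all 6 remaining candidates are consistent.
Beta-hemolysis -: excludes Listeria monocytogenes, Bacillus cereus — 4 left.
H2S production -: all 4 remaining candidates are consistent.
Catalase +: excludes Lactobacillus acidophilus — 3 left.
Spores +: excludes Nocardia asteroides — 2 left.
Two candidates remain: Bacillus anthracis and Bacillus subtilis.
  Bile esculin: V vs V — variable for at least one, does not separate.
  Motility: Bacillus anthracis -, Bacillus subtilis + — discriminates.
  Nitrate: + vs + — same for both, does not separate.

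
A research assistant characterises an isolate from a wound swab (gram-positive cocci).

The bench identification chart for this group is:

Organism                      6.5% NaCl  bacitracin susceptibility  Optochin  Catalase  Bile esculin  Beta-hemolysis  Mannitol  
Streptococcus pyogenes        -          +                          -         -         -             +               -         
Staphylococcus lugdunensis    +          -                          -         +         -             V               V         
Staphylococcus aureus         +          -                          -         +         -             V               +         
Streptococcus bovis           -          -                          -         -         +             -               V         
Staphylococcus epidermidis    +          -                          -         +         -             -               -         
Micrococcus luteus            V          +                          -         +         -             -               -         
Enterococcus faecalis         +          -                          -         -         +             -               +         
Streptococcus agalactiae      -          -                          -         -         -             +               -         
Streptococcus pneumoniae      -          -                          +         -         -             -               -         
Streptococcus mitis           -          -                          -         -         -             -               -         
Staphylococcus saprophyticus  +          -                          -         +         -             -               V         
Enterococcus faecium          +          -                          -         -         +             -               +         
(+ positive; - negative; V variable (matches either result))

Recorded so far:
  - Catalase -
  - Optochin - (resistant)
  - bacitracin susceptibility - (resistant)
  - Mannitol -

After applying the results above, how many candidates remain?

3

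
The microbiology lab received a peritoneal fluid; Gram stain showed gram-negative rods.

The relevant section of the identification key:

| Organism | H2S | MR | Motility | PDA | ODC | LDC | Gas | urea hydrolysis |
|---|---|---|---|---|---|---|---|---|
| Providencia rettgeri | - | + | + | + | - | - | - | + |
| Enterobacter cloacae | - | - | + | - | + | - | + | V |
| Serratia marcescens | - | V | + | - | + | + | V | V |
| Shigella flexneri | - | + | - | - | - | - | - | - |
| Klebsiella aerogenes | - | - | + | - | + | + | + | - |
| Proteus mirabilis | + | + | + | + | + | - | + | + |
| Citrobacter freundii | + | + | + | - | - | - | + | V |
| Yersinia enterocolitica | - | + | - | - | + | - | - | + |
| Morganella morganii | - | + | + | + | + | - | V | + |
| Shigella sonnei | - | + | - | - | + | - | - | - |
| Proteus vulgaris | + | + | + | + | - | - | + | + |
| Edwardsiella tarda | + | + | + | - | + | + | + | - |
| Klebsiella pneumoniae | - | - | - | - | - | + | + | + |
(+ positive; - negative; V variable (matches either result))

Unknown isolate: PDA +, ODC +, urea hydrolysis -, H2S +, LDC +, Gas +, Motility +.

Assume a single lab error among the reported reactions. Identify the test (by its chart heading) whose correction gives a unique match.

PDA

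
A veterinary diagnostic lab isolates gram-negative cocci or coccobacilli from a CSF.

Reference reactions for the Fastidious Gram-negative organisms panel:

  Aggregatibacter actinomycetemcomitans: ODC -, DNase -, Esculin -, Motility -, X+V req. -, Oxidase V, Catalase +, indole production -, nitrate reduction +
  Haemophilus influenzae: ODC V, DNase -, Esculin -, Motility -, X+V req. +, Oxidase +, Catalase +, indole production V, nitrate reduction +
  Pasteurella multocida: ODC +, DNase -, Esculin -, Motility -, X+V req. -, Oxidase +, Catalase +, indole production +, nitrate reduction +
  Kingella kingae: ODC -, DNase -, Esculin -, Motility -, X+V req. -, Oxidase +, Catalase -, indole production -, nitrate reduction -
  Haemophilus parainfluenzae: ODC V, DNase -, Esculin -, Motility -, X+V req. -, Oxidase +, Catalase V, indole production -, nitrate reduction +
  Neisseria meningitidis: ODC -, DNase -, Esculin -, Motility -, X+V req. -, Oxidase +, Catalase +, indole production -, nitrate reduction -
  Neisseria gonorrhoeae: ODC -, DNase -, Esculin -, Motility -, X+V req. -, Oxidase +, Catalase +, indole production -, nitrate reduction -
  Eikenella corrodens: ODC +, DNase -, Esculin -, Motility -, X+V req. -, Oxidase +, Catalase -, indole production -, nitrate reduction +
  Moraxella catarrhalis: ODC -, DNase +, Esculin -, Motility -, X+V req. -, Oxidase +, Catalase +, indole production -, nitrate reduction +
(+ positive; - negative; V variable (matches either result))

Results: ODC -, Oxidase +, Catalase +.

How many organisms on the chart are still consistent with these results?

Catalase +: excludes Kingella kingae, Eikenella corrodens — 7 left.
ODC -: excludes Pasteurella multocida — 6 left.
Oxidase +: all 6 remaining candidates are consistent.
Still consistent: Aggregatibacter actinomycetemcomitans, Haemophilus influenzae, Haemophilus parainfluenzae, Moraxella catarrhalis, Neisseria gonorrhoeae, Neisseria meningitidis.

6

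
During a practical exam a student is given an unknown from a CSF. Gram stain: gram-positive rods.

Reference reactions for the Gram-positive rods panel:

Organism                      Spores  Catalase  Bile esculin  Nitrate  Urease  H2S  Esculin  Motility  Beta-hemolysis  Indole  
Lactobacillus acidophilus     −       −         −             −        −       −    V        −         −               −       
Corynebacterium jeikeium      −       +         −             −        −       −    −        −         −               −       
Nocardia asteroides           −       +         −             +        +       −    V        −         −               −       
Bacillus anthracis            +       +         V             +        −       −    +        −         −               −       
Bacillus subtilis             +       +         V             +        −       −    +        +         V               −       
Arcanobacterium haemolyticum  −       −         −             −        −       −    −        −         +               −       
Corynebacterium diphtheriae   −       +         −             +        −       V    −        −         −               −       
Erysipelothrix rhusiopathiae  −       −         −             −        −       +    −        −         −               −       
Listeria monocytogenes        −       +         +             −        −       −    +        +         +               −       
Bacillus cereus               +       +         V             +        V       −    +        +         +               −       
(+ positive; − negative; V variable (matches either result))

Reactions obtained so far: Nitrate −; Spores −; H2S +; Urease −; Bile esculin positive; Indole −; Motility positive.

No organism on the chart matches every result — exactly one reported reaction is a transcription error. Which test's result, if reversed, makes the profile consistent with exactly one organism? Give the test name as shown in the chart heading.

As reported, no row in the chart matches all 7 reactions.
Reversing H2S (to −) → unique match: Listeria monocytogenes.
Reversing Motility → still no organism matches.
Reversing Spores → still no organism matches.
Reversing Urease → still no organism matches.
Reversing Nitrate → still no organism matches.
Reversing Bile esculin → still no organism matches.
Reversing Indole → still no organism matches.

H2S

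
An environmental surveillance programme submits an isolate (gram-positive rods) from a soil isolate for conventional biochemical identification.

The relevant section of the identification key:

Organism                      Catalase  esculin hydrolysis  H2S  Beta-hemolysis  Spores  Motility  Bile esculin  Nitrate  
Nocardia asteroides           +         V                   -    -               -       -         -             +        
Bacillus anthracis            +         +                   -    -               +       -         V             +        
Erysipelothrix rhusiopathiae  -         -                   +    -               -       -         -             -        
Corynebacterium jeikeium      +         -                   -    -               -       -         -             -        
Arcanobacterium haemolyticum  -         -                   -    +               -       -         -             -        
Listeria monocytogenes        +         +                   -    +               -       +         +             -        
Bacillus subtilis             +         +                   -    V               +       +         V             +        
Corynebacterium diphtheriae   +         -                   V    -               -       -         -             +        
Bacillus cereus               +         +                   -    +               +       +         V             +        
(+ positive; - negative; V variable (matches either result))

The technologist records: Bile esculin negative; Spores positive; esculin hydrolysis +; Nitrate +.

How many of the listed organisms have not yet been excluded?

3

Bile esculin -: excludes Listeria monocytogenes — 8 left.
Nitrate +: excludes Erysipelothrix rhusiopathiae, Corynebacterium jeikeium, Arcanobacterium haemolyticum — 5 left.
esculin hydrolysis +: excludes Corynebacterium diphtheriae — 4 left.
Spores +: excludes Nocardia asteroides — 3 left.
Still consistent: Bacillus anthracis, Bacillus cereus, Bacillus subtilis.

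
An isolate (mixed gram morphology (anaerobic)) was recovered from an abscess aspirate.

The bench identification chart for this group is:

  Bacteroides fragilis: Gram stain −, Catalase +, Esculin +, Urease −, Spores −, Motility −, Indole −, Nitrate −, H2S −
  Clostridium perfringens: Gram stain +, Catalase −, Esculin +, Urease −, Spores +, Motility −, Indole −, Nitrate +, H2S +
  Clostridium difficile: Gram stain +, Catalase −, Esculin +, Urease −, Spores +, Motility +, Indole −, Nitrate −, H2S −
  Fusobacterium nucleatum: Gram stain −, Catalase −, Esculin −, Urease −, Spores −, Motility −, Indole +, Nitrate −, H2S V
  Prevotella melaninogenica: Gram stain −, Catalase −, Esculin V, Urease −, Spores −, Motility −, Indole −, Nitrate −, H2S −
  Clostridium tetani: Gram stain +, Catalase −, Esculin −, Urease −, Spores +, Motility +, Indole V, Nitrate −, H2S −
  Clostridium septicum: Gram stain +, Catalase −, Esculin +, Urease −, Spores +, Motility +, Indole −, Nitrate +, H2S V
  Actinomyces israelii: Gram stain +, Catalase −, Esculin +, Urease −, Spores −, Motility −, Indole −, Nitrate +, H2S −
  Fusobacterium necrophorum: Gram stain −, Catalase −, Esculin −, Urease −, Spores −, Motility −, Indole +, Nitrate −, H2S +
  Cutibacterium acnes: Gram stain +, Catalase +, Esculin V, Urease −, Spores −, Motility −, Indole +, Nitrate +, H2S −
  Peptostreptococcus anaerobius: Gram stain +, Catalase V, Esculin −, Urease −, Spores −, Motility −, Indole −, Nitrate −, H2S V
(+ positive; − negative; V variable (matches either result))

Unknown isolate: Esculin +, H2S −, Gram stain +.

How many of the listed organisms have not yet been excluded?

Gram stain +: excludes Bacteroides fragilis, Fusobacterium nucleatum, Prevotella melaninogenica, Fusobacterium necrophorum — 7 left.
H2S −: excludes Clostridium perfringens — 6 left.
Esculin +: excludes Clostridium tetani, Peptostreptococcus anaerobius — 4 left.
Still consistent: Actinomyces israelii, Clostridium difficile, Clostridium septicum, Cutibacterium acnes.

4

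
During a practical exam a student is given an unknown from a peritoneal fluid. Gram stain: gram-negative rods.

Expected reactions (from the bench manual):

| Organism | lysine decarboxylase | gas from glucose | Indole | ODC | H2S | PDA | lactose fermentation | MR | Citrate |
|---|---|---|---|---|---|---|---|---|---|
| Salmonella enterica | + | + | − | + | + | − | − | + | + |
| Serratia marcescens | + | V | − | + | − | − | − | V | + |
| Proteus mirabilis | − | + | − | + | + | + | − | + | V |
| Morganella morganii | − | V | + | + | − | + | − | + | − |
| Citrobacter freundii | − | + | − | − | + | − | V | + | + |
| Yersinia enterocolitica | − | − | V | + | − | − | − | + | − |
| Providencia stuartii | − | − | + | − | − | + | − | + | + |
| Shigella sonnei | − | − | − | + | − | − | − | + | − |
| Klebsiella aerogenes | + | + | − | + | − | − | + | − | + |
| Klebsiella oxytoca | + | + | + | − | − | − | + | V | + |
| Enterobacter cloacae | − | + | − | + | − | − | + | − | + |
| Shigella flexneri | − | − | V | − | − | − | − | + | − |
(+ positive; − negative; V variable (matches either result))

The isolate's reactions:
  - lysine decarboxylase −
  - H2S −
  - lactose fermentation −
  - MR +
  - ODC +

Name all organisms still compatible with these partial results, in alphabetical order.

H2S −: excludes Salmonella enterica, Proteus mirabilis, Citrobacter freundii — 9 left.
MR +: excludes Klebsiella aerogenes, Enterobacter cloacae — 7 left.
lactose fermentation −: excludes Klebsiella oxytoca — 6 left.
ODC +: excludes Providencia stuartii, Shigella flexneri — 4 left.
lysine decarboxylase −: excludes Serratia marcescens — 3 left.

Morganella morganii, Shigella sonnei, Yersinia enterocolitica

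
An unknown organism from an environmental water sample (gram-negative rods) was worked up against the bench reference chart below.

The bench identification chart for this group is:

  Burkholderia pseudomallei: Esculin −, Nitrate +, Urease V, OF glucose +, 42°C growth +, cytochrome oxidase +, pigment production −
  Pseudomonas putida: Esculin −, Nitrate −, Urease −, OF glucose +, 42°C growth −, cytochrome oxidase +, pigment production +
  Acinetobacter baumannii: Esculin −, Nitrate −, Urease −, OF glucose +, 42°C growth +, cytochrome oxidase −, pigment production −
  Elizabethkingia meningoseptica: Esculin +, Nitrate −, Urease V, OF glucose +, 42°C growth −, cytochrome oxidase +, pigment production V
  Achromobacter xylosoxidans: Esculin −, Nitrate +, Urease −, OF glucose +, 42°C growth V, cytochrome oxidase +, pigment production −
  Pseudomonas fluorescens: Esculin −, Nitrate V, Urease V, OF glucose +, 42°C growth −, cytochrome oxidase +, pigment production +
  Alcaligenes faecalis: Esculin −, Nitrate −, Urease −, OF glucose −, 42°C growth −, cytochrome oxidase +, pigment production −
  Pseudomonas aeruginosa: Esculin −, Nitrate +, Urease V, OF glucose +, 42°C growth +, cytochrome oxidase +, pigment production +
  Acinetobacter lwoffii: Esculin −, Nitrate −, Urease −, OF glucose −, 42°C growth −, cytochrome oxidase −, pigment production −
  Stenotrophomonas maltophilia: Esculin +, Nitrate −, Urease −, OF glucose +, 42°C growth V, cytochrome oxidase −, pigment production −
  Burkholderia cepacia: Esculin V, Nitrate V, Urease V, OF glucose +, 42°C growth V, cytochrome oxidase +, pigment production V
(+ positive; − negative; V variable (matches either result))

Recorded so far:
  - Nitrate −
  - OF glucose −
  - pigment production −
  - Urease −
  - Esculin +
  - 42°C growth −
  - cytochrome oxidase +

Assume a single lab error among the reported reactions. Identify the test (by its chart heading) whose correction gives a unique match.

As reported, no row in the chart matches all 7 reactions.
Reversing cytochrome oxidase → still no organism matches.
Reversing pigment production → still no organism matches.
Reversing Nitrate → still no organism matches.
Reversing Urease → still no organism matches.
Reversing 42°C growth → still no organism matches.
Reversing OF glucose → 2 organisms match (not unique).
Reversing Esculin (to −) → unique match: Alcaligenes faecalis.

Esculin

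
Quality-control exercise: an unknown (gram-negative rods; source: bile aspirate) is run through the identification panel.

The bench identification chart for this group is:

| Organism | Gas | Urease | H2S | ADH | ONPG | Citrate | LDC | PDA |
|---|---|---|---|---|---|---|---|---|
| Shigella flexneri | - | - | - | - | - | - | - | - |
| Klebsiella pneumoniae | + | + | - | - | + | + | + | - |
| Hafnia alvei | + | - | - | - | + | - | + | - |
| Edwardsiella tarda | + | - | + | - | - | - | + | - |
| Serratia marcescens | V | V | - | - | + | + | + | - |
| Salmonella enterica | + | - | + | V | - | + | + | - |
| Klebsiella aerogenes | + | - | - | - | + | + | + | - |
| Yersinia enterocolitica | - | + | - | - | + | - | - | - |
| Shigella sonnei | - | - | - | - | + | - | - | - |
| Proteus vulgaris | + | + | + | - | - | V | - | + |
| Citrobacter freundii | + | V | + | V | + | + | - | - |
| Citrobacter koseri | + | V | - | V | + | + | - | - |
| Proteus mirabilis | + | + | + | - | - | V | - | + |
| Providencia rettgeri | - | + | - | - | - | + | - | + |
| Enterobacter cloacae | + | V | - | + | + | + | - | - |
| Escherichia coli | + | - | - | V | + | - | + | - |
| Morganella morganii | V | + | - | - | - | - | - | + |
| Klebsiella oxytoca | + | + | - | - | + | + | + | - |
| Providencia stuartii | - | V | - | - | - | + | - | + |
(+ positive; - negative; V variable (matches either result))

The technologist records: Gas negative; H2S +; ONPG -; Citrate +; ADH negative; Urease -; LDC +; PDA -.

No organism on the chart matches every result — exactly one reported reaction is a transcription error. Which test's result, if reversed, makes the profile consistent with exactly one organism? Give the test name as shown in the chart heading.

Gas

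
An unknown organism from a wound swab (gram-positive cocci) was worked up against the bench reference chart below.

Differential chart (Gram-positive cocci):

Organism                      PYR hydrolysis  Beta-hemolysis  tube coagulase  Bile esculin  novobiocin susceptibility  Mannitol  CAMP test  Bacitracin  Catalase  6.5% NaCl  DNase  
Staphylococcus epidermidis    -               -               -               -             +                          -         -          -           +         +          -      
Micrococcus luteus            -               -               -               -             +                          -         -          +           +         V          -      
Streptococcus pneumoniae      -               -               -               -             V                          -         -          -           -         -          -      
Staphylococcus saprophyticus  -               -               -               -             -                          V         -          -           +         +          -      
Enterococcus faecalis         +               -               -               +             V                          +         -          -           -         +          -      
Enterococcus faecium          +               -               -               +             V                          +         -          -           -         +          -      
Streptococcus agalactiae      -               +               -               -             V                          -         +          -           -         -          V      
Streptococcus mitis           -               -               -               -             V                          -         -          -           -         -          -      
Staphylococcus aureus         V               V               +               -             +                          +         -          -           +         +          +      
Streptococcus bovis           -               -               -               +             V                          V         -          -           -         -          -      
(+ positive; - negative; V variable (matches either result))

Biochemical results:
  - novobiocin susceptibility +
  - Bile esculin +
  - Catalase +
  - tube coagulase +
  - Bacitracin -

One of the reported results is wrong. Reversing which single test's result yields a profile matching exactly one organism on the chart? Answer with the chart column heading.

Bile esculin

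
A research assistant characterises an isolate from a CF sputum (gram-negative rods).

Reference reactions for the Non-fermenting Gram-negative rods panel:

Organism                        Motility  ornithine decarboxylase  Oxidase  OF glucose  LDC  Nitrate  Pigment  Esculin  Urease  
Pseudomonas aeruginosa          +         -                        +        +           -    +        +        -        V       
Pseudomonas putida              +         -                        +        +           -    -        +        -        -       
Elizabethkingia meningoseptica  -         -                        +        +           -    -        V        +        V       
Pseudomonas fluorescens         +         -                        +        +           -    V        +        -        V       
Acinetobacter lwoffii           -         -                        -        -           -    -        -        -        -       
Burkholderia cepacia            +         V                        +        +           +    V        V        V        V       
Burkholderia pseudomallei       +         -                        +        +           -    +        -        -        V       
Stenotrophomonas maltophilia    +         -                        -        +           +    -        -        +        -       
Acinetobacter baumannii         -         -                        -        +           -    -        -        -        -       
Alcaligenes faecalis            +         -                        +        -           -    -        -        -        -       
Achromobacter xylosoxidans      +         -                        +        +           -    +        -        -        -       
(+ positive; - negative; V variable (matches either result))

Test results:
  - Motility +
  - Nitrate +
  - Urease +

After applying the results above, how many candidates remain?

Motility +: excludes Elizabethkingia meningoseptica, Acinetobacter lwoffii, Acinetobacter baumannii — 8 left.
Nitrate +: excludes Pseudomonas putida, Stenotrophomonas maltophilia, Alcaligenes faecalis — 5 left.
Urease +: excludes Achromobacter xylosoxidans — 4 left.
Still consistent: Burkholderia cepacia, Burkholderia pseudomallei, Pseudomonas aeruginosa, Pseudomonas fluorescens.

4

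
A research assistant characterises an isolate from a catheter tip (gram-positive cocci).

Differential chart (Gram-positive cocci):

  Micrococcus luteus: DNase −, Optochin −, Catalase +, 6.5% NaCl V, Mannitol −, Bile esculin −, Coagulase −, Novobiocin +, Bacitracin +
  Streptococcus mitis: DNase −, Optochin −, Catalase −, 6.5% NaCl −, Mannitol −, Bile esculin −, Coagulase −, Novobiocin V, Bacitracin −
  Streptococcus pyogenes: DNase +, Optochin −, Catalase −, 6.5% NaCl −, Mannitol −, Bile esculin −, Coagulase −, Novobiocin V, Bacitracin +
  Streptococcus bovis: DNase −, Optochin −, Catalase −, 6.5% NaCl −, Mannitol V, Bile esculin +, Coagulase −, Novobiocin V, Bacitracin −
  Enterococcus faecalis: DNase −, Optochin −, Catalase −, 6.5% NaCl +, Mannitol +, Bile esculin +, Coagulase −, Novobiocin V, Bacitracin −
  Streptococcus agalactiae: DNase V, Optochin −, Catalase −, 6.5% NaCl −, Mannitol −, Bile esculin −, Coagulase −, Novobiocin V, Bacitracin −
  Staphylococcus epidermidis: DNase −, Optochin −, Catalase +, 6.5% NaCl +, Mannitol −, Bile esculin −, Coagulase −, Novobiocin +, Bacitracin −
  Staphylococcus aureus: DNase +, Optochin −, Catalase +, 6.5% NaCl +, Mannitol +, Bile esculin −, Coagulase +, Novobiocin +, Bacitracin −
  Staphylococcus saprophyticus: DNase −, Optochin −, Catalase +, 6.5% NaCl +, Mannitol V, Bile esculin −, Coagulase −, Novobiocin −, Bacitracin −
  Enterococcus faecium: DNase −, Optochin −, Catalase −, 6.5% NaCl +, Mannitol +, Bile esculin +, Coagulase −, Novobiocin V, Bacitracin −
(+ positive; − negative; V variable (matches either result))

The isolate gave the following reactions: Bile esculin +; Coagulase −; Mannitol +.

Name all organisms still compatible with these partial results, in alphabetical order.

Enterococcus faecalis, Enterococcus faecium, Streptococcus bovis

Coagulase −: excludes Staphylococcus aureus — 9 left.
Bile esculin +: excludes 6 organisms — 3 left.
Mannitol +: all 3 remaining candidates are consistent.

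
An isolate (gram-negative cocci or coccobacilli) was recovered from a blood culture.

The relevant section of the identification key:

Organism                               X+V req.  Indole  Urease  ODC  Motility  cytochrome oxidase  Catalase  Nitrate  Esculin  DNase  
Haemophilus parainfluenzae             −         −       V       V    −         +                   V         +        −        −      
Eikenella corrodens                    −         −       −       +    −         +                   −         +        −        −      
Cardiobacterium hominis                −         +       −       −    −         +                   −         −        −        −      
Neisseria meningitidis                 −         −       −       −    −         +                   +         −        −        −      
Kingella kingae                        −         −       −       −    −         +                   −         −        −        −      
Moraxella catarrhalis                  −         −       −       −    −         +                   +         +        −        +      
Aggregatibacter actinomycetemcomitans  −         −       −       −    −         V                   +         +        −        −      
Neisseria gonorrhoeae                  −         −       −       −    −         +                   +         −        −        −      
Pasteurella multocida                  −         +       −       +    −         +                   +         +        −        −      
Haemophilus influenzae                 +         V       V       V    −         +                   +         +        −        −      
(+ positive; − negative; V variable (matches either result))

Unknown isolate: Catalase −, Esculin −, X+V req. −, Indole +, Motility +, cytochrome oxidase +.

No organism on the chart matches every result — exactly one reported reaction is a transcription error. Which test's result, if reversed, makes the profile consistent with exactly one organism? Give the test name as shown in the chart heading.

Motility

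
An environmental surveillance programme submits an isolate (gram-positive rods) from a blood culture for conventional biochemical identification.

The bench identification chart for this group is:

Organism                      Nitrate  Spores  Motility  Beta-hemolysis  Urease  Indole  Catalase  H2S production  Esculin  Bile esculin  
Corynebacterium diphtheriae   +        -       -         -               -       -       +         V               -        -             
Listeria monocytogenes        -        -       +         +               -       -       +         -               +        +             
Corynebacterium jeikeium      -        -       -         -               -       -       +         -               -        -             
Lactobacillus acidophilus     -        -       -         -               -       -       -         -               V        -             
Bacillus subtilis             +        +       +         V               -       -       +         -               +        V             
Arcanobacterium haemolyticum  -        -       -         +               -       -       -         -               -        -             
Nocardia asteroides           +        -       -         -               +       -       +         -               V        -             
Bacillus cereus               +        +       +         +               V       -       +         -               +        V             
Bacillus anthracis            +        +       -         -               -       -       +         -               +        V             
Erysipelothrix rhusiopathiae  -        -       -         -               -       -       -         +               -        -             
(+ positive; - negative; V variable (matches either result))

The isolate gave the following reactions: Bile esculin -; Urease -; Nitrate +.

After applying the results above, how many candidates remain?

4

Bile esculin -: excludes Listeria monocytogenes — 9 left.
Urease -: excludes Nocardia asteroides — 8 left.
Nitrate +: excludes Corynebacterium jeikeium, Lactobacillus acidophilus, Arcanobacterium haemolyticum, Erysipelothrix rhusiopathiae — 4 left.
Still consistent: Bacillus anthracis, Bacillus cereus, Bacillus subtilis, Corynebacterium diphtheriae.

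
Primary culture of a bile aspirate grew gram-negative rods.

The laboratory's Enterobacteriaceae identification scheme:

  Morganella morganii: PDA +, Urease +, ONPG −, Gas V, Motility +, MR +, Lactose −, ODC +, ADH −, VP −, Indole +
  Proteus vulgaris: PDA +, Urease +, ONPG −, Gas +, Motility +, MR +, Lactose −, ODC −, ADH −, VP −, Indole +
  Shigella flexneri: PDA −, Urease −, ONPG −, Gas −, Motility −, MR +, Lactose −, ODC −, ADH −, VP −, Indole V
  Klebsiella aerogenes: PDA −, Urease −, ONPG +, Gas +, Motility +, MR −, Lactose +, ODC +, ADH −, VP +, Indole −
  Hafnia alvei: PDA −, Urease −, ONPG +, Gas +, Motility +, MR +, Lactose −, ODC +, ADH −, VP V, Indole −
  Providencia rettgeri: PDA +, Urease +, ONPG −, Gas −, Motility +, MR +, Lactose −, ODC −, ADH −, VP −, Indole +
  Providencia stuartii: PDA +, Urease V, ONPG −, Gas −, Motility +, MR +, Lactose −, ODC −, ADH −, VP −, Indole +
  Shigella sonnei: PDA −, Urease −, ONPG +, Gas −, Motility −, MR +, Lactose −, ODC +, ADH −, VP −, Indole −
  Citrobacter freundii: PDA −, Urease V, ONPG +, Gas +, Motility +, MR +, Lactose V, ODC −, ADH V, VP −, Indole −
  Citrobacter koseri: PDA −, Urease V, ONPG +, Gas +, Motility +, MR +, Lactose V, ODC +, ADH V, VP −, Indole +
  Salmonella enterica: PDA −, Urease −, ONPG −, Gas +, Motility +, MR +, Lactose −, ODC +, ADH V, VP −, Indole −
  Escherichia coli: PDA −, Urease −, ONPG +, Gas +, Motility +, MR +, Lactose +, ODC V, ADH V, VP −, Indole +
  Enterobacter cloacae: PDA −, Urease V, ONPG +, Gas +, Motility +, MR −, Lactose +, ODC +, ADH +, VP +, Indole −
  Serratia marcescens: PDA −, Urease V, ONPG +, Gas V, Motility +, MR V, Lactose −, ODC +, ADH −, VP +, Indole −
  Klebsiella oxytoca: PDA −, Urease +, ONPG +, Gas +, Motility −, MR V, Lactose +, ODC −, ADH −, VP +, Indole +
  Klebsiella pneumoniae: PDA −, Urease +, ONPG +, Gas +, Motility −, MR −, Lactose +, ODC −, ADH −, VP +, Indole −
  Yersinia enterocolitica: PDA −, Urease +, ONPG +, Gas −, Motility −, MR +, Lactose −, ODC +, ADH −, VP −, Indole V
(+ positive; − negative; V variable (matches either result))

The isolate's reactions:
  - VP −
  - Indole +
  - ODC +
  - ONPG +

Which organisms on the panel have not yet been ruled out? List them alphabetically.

Citrobacter koseri, Escherichia coli, Yersinia enterocolitica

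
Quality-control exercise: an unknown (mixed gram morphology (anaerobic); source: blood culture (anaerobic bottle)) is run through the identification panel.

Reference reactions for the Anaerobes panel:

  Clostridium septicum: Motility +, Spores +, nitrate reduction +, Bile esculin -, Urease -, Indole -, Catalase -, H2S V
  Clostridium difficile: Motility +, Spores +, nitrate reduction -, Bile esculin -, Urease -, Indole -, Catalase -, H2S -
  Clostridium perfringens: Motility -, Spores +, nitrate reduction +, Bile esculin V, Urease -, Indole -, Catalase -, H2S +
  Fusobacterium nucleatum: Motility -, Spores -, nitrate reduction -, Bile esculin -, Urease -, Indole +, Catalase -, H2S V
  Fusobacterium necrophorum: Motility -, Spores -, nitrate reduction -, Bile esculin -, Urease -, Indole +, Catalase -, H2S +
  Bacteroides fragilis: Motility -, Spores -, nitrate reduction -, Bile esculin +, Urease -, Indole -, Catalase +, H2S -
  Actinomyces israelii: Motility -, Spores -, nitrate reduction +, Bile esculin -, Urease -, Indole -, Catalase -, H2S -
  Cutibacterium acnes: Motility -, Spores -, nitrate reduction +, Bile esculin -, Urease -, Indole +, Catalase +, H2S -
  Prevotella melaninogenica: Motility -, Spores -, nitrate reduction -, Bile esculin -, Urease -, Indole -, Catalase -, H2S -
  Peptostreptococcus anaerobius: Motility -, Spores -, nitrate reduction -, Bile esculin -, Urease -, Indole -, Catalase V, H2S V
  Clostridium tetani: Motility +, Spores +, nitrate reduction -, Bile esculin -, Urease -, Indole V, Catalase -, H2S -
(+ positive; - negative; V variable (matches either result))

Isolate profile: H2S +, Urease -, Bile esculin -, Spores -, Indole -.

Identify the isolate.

Bile esculin -: excludes Bacteroides fragilis — 10 left.
H2S +: excludes 5 organisms — 5 left.
Urease -: all 5 remaining candidates are consistent.
Spores -: excludes Clostridium septicum, Clostridium perfringens — 3 left.
Indole -: excludes Fusobacterium nucleatum, Fusobacterium necrophorum — 1 left.

Peptostreptococcus anaerobius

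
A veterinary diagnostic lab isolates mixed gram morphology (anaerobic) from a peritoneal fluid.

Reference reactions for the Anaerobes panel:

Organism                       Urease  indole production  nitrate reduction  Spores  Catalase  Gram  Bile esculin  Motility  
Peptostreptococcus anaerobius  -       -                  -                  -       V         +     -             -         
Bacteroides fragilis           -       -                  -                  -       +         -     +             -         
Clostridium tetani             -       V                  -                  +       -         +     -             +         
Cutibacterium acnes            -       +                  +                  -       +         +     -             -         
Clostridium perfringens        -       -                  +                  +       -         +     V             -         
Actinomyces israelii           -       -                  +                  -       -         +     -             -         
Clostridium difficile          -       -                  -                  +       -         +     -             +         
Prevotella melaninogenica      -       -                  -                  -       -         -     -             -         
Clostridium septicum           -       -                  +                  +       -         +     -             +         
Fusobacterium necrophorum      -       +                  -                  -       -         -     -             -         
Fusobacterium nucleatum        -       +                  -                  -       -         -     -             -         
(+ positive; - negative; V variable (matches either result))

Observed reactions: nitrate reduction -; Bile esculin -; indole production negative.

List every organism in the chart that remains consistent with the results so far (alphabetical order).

Clostridium difficile, Clostridium tetani, Peptostreptococcus anaerobius, Prevotella melaninogenica

indole production -: excludes Cutibacterium acnes, Fusobacterium necrophorum, Fusobacterium nucleatum — 8 left.
nitrate reduction -: excludes Clostridium perfringens, Actinomyces israelii, Clostridium septicum — 5 left.
Bile esculin -: excludes Bacteroides fragilis — 4 left.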